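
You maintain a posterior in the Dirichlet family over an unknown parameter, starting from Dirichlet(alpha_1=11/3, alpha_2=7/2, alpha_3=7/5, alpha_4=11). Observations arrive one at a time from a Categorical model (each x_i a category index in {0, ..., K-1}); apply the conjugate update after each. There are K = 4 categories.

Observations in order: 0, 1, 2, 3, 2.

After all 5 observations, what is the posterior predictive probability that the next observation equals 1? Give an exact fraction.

obs 1: x=0 → posterior Dirichlet(14/3, 7/2, 7/5, 11)
obs 2: x=1 → posterior Dirichlet(14/3, 9/2, 7/5, 11)
obs 3: x=2 → posterior Dirichlet(14/3, 9/2, 12/5, 11)
obs 4: x=3 → posterior Dirichlet(14/3, 9/2, 12/5, 12)
obs 5: x=2 → posterior Dirichlet(14/3, 9/2, 17/5, 12)

135/737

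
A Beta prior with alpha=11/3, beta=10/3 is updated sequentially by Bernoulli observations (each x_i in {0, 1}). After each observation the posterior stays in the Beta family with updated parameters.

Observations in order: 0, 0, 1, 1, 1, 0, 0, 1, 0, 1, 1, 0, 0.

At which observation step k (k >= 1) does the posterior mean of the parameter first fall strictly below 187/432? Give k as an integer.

k = 2

obs 1: x=0 → posterior Beta(11/3, 13/3)
obs 2: x=0 → posterior Beta(11/3, 16/3)
obs 3: x=1 → posterior Beta(14/3, 16/3)
obs 4: x=1 → posterior Beta(17/3, 16/3)
obs 5: x=1 → posterior Beta(20/3, 16/3)
obs 6: x=0 → posterior Beta(20/3, 19/3)
obs 7: x=0 → posterior Beta(20/3, 22/3)
obs 8: x=1 → posterior Beta(23/3, 22/3)
obs 9: x=0 → posterior Beta(23/3, 25/3)
obs 10: x=1 → posterior Beta(26/3, 25/3)
obs 11: x=1 → posterior Beta(29/3, 25/3)
obs 12: x=0 → posterior Beta(29/3, 28/3)
obs 13: x=0 → posterior Beta(29/3, 31/3)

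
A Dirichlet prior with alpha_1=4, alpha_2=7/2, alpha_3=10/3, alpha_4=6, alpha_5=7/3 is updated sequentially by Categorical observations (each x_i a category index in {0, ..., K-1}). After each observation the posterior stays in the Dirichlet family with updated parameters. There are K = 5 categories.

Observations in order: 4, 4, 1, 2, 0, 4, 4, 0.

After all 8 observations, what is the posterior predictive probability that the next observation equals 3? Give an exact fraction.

obs 1: x=4 → posterior Dirichlet(4, 7/2, 10/3, 6, 10/3)
obs 2: x=4 → posterior Dirichlet(4, 7/2, 10/3, 6, 13/3)
obs 3: x=1 → posterior Dirichlet(4, 9/2, 10/3, 6, 13/3)
obs 4: x=2 → posterior Dirichlet(4, 9/2, 13/3, 6, 13/3)
obs 5: x=0 → posterior Dirichlet(5, 9/2, 13/3, 6, 13/3)
obs 6: x=4 → posterior Dirichlet(5, 9/2, 13/3, 6, 16/3)
obs 7: x=4 → posterior Dirichlet(5, 9/2, 13/3, 6, 19/3)
obs 8: x=0 → posterior Dirichlet(6, 9/2, 13/3, 6, 19/3)

36/163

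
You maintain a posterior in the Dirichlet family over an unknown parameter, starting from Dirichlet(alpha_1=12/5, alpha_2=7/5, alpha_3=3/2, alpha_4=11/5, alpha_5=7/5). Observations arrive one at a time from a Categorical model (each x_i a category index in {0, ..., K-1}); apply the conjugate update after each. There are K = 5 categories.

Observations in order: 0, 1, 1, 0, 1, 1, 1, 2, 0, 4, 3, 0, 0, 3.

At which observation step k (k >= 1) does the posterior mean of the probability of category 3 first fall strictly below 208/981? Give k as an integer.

obs 1: x=0 → posterior Dirichlet(17/5, 7/5, 3/2, 11/5, 7/5)
obs 2: x=1 → posterior Dirichlet(17/5, 12/5, 3/2, 11/5, 7/5)
obs 3: x=1 → posterior Dirichlet(17/5, 17/5, 3/2, 11/5, 7/5)
obs 4: x=0 → posterior Dirichlet(22/5, 17/5, 3/2, 11/5, 7/5)
obs 5: x=1 → posterior Dirichlet(22/5, 22/5, 3/2, 11/5, 7/5)
obs 6: x=1 → posterior Dirichlet(22/5, 27/5, 3/2, 11/5, 7/5)
obs 7: x=1 → posterior Dirichlet(22/5, 32/5, 3/2, 11/5, 7/5)
obs 8: x=2 → posterior Dirichlet(22/5, 32/5, 5/2, 11/5, 7/5)
obs 9: x=0 → posterior Dirichlet(27/5, 32/5, 5/2, 11/5, 7/5)
obs 10: x=4 → posterior Dirichlet(27/5, 32/5, 5/2, 11/5, 12/5)
obs 11: x=3 → posterior Dirichlet(27/5, 32/5, 5/2, 16/5, 12/5)
obs 12: x=0 → posterior Dirichlet(32/5, 32/5, 5/2, 16/5, 12/5)
obs 13: x=0 → posterior Dirichlet(37/5, 32/5, 5/2, 16/5, 12/5)
obs 14: x=3 → posterior Dirichlet(37/5, 32/5, 5/2, 21/5, 12/5)

k = 2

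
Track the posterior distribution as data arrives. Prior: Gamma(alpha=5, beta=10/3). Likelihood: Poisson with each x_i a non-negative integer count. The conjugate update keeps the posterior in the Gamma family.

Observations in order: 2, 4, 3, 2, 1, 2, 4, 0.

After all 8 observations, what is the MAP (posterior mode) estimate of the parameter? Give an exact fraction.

33/17

obs 1: x=2 → posterior Gamma(7, 13/3)
obs 2: x=4 → posterior Gamma(11, 16/3)
obs 3: x=3 → posterior Gamma(14, 19/3)
obs 4: x=2 → posterior Gamma(16, 22/3)
obs 5: x=1 → posterior Gamma(17, 25/3)
obs 6: x=2 → posterior Gamma(19, 28/3)
obs 7: x=4 → posterior Gamma(23, 31/3)
obs 8: x=0 → posterior Gamma(23, 34/3)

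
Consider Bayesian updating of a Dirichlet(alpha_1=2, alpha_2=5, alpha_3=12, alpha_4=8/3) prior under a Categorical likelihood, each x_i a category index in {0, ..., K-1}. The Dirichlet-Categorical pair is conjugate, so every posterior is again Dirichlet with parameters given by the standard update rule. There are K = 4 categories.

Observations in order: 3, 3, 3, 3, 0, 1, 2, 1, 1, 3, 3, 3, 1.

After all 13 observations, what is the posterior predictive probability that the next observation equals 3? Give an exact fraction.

obs 1: x=3 → posterior Dirichlet(2, 5, 12, 11/3)
obs 2: x=3 → posterior Dirichlet(2, 5, 12, 14/3)
obs 3: x=3 → posterior Dirichlet(2, 5, 12, 17/3)
obs 4: x=3 → posterior Dirichlet(2, 5, 12, 20/3)
obs 5: x=0 → posterior Dirichlet(3, 5, 12, 20/3)
obs 6: x=1 → posterior Dirichlet(3, 6, 12, 20/3)
obs 7: x=2 → posterior Dirichlet(3, 6, 13, 20/3)
obs 8: x=1 → posterior Dirichlet(3, 7, 13, 20/3)
obs 9: x=1 → posterior Dirichlet(3, 8, 13, 20/3)
obs 10: x=3 → posterior Dirichlet(3, 8, 13, 23/3)
obs 11: x=3 → posterior Dirichlet(3, 8, 13, 26/3)
obs 12: x=3 → posterior Dirichlet(3, 8, 13, 29/3)
obs 13: x=1 → posterior Dirichlet(3, 9, 13, 29/3)

29/104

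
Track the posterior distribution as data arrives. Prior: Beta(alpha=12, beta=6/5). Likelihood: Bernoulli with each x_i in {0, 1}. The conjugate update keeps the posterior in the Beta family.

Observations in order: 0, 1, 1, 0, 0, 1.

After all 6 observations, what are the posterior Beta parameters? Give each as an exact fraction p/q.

obs 1: x=0 → posterior Beta(12, 11/5)
obs 2: x=1 → posterior Beta(13, 11/5)
obs 3: x=1 → posterior Beta(14, 11/5)
obs 4: x=0 → posterior Beta(14, 16/5)
obs 5: x=0 → posterior Beta(14, 21/5)
obs 6: x=1 → posterior Beta(15, 21/5)

alpha=15, beta=21/5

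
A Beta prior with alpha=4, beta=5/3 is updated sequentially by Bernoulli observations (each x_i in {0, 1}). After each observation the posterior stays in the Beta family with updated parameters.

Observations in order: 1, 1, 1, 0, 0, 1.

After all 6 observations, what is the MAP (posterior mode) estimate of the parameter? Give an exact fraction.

21/29

obs 1: x=1 → posterior Beta(5, 5/3)
obs 2: x=1 → posterior Beta(6, 5/3)
obs 3: x=1 → posterior Beta(7, 5/3)
obs 4: x=0 → posterior Beta(7, 8/3)
obs 5: x=0 → posterior Beta(7, 11/3)
obs 6: x=1 → posterior Beta(8, 11/3)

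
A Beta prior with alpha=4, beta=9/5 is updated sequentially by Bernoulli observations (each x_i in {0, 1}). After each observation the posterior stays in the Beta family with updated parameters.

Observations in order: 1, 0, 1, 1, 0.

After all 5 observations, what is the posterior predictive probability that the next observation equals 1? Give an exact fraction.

obs 1: x=1 → posterior Beta(5, 9/5)
obs 2: x=0 → posterior Beta(5, 14/5)
obs 3: x=1 → posterior Beta(6, 14/5)
obs 4: x=1 → posterior Beta(7, 14/5)
obs 5: x=0 → posterior Beta(7, 19/5)

35/54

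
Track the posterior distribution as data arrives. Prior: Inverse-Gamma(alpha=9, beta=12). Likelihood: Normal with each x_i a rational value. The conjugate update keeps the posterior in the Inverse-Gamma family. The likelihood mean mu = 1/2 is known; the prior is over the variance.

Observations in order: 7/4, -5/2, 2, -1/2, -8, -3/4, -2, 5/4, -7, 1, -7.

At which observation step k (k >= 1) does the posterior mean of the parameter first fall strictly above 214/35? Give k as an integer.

obs 1: x=7/4 → posterior Inverse-Gamma(19/2, 409/32)
obs 2: x=-5/2 → posterior Inverse-Gamma(10, 553/32)
obs 3: x=2 → posterior Inverse-Gamma(21/2, 589/32)
obs 4: x=-1/2 → posterior Inverse-Gamma(11, 605/32)
obs 5: x=-8 → posterior Inverse-Gamma(23/2, 1761/32)
obs 6: x=-3/4 → posterior Inverse-Gamma(12, 893/16)
obs 7: x=-2 → posterior Inverse-Gamma(25/2, 943/16)
obs 8: x=5/4 → posterior Inverse-Gamma(13, 1895/32)
obs 9: x=-7 → posterior Inverse-Gamma(27/2, 2795/32)
obs 10: x=1 → posterior Inverse-Gamma(14, 2799/32)
obs 11: x=-7 → posterior Inverse-Gamma(29/2, 3699/32)

k = 9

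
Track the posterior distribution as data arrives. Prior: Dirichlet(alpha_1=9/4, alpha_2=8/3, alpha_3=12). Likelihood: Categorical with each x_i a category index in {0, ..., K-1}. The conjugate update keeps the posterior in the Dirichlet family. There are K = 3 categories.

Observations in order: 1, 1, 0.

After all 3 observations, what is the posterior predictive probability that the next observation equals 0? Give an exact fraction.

39/239

obs 1: x=1 → posterior Dirichlet(9/4, 11/3, 12)
obs 2: x=1 → posterior Dirichlet(9/4, 14/3, 12)
obs 3: x=0 → posterior Dirichlet(13/4, 14/3, 12)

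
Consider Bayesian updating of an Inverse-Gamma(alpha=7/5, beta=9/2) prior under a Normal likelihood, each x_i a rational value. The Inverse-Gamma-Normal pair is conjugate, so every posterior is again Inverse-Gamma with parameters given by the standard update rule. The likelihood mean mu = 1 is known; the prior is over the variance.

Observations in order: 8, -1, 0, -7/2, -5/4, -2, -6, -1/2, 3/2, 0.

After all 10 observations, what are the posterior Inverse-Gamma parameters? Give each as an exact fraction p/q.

obs 1: x=8 → posterior Inverse-Gamma(19/10, 29)
obs 2: x=-1 → posterior Inverse-Gamma(12/5, 31)
obs 3: x=0 → posterior Inverse-Gamma(29/10, 63/2)
obs 4: x=-7/2 → posterior Inverse-Gamma(17/5, 333/8)
obs 5: x=-5/4 → posterior Inverse-Gamma(39/10, 1413/32)
obs 6: x=-2 → posterior Inverse-Gamma(22/5, 1557/32)
obs 7: x=-6 → posterior Inverse-Gamma(49/10, 2341/32)
obs 8: x=-1/2 → posterior Inverse-Gamma(27/5, 2377/32)
obs 9: x=3/2 → posterior Inverse-Gamma(59/10, 2381/32)
obs 10: x=0 → posterior Inverse-Gamma(32/5, 2397/32)

alpha=32/5, beta=2397/32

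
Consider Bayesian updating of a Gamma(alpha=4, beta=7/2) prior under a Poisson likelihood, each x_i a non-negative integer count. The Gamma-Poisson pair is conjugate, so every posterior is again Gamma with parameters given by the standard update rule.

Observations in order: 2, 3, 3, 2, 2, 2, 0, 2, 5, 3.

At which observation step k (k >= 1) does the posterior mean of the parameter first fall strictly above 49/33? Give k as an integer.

obs 1: x=2 → posterior Gamma(6, 9/2)
obs 2: x=3 → posterior Gamma(9, 11/2)
obs 3: x=3 → posterior Gamma(12, 13/2)
obs 4: x=2 → posterior Gamma(14, 15/2)
obs 5: x=2 → posterior Gamma(16, 17/2)
obs 6: x=2 → posterior Gamma(18, 19/2)
obs 7: x=0 → posterior Gamma(18, 21/2)
obs 8: x=2 → posterior Gamma(20, 23/2)
obs 9: x=5 → posterior Gamma(25, 25/2)
obs 10: x=3 → posterior Gamma(28, 27/2)

k = 2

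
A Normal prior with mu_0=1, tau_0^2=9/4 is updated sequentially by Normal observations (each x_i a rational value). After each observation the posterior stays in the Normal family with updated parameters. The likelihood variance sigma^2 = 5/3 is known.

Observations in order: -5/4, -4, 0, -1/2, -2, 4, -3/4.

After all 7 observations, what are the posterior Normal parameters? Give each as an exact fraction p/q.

obs 1: x=-5/4 → posterior Normal(-55/188, 45/47)
obs 2: x=-4 → posterior Normal(-487/296, 45/74)
obs 3: x=0 → posterior Normal(-487/404, 45/101)
obs 4: x=-1/2 → posterior Normal(-541/512, 45/128)
obs 5: x=-2 → posterior Normal(-757/620, 9/31)
obs 6: x=4 → posterior Normal(-25/56, 45/182)
obs 7: x=-3/4 → posterior Normal(-203/418, 45/209)

mu_0=-203/418, tau_0^2=45/209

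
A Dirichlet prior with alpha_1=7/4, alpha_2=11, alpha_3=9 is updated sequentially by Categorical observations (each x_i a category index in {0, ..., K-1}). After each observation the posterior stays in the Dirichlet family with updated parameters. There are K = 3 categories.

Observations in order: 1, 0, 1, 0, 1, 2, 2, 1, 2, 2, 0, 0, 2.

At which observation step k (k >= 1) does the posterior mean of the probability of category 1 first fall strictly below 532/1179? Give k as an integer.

obs 1: x=1 → posterior Dirichlet(7/4, 12, 9)
obs 2: x=0 → posterior Dirichlet(11/4, 12, 9)
obs 3: x=1 → posterior Dirichlet(11/4, 13, 9)
obs 4: x=0 → posterior Dirichlet(15/4, 13, 9)
obs 5: x=1 → posterior Dirichlet(15/4, 14, 9)
obs 6: x=2 → posterior Dirichlet(15/4, 14, 10)
obs 7: x=2 → posterior Dirichlet(15/4, 14, 11)
obs 8: x=1 → posterior Dirichlet(15/4, 15, 11)
obs 9: x=2 → posterior Dirichlet(15/4, 15, 12)
obs 10: x=2 → posterior Dirichlet(15/4, 15, 13)
obs 11: x=0 → posterior Dirichlet(19/4, 15, 13)
obs 12: x=0 → posterior Dirichlet(23/4, 15, 13)
obs 13: x=2 → posterior Dirichlet(23/4, 15, 14)

k = 12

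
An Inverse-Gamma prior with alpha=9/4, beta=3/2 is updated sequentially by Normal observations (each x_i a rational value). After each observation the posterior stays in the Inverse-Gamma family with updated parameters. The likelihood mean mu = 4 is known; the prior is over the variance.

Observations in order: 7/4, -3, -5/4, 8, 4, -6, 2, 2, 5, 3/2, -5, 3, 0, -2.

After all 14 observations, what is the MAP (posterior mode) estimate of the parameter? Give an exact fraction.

obs 1: x=7/4 → posterior Inverse-Gamma(11/4, 129/32)
obs 2: x=-3 → posterior Inverse-Gamma(13/4, 913/32)
obs 3: x=-5/4 → posterior Inverse-Gamma(15/4, 677/16)
obs 4: x=8 → posterior Inverse-Gamma(17/4, 805/16)
obs 5: x=4 → posterior Inverse-Gamma(19/4, 805/16)
obs 6: x=-6 → posterior Inverse-Gamma(21/4, 1605/16)
obs 7: x=2 → posterior Inverse-Gamma(23/4, 1637/16)
obs 8: x=2 → posterior Inverse-Gamma(25/4, 1669/16)
obs 9: x=5 → posterior Inverse-Gamma(27/4, 1677/16)
obs 10: x=3/2 → posterior Inverse-Gamma(29/4, 1727/16)
obs 11: x=-5 → posterior Inverse-Gamma(31/4, 2375/16)
obs 12: x=3 → posterior Inverse-Gamma(33/4, 2383/16)
obs 13: x=0 → posterior Inverse-Gamma(35/4, 2511/16)
obs 14: x=-2 → posterior Inverse-Gamma(37/4, 2799/16)

2799/164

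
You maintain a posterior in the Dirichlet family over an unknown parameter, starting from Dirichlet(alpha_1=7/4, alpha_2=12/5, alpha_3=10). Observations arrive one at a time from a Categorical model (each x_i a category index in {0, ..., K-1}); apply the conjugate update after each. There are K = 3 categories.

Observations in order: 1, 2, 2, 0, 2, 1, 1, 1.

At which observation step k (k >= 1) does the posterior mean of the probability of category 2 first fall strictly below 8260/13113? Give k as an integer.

obs 1: x=1 → posterior Dirichlet(7/4, 17/5, 10)
obs 2: x=2 → posterior Dirichlet(7/4, 17/5, 11)
obs 3: x=2 → posterior Dirichlet(7/4, 17/5, 12)
obs 4: x=0 → posterior Dirichlet(11/4, 17/5, 12)
obs 5: x=2 → posterior Dirichlet(11/4, 17/5, 13)
obs 6: x=1 → posterior Dirichlet(11/4, 22/5, 13)
obs 7: x=1 → posterior Dirichlet(11/4, 27/5, 13)
obs 8: x=1 → posterior Dirichlet(11/4, 32/5, 13)

k = 7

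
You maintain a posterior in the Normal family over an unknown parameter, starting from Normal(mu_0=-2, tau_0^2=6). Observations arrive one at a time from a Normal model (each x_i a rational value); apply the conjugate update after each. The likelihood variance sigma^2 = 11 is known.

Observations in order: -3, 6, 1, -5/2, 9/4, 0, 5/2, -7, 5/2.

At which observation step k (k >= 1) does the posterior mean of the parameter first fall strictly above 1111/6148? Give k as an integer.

obs 1: x=-3 → posterior Normal(-40/17, 66/17)
obs 2: x=6 → posterior Normal(-4/23, 66/23)
obs 3: x=1 → posterior Normal(2/29, 66/29)
obs 4: x=-5/2 → posterior Normal(-13/35, 66/35)
obs 5: x=9/4 → posterior Normal(1/82, 66/41)
obs 6: x=0 → posterior Normal(1/94, 66/47)
obs 7: x=5/2 → posterior Normal(31/106, 66/53)
obs 8: x=-7 → posterior Normal(-53/118, 66/59)
obs 9: x=5/2 → posterior Normal(-23/130, 66/65)

k = 7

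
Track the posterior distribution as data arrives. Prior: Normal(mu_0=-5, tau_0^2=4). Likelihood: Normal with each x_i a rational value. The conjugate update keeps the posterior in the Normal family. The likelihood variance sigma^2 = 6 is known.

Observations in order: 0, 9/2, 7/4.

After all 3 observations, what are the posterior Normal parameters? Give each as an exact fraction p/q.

obs 1: x=0 → posterior Normal(-3, 12/5)
obs 2: x=9/2 → posterior Normal(-6/7, 12/7)
obs 3: x=7/4 → posterior Normal(-5/18, 4/3)

mu_0=-5/18, tau_0^2=4/3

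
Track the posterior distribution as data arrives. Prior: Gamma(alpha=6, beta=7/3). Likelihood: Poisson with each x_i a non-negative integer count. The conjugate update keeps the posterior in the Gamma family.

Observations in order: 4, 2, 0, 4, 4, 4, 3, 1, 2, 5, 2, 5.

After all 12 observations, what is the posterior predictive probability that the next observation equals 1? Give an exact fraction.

obs 1: x=4 → posterior Gamma(10, 10/3)
obs 2: x=2 → posterior Gamma(12, 13/3)
obs 3: x=0 → posterior Gamma(12, 16/3)
obs 4: x=4 → posterior Gamma(16, 19/3)
obs 5: x=4 → posterior Gamma(20, 22/3)
obs 6: x=4 → posterior Gamma(24, 25/3)
obs 7: x=3 → posterior Gamma(27, 28/3)
obs 8: x=1 → posterior Gamma(28, 31/3)
obs 9: x=2 → posterior Gamma(30, 34/3)
obs 10: x=5 → posterior Gamma(35, 37/3)
obs 11: x=2 → posterior Gamma(37, 40/3)
obs 12: x=5 → posterior Gamma(42, 43/3)

25410644700532717529161353981282744790079254417622367280090682175272487/157600200854741689768741440205270392762123832112881427632544278346989568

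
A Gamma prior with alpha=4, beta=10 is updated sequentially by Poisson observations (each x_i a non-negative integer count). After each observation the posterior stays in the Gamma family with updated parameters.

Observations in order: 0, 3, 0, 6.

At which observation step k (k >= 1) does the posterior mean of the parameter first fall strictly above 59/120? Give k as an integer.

obs 1: x=0 → posterior Gamma(4, 11)
obs 2: x=3 → posterior Gamma(7, 12)
obs 3: x=0 → posterior Gamma(7, 13)
obs 4: x=6 → posterior Gamma(13, 14)

k = 2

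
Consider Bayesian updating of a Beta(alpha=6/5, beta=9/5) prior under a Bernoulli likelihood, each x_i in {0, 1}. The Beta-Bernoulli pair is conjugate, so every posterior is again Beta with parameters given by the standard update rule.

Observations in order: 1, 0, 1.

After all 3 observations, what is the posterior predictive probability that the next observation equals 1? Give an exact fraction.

obs 1: x=1 → posterior Beta(11/5, 9/5)
obs 2: x=0 → posterior Beta(11/5, 14/5)
obs 3: x=1 → posterior Beta(16/5, 14/5)

8/15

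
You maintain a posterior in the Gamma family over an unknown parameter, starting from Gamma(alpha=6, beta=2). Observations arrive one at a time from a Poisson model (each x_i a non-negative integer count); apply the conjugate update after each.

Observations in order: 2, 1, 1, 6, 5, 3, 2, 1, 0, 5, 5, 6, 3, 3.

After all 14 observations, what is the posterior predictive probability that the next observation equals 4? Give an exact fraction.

obs 1: x=2 → posterior Gamma(8, 3)
obs 2: x=1 → posterior Gamma(9, 4)
obs 3: x=1 → posterior Gamma(10, 5)
obs 4: x=6 → posterior Gamma(16, 6)
obs 5: x=5 → posterior Gamma(21, 7)
obs 6: x=3 → posterior Gamma(24, 8)
obs 7: x=2 → posterior Gamma(26, 9)
obs 8: x=1 → posterior Gamma(27, 10)
obs 9: x=0 → posterior Gamma(27, 11)
obs 10: x=5 → posterior Gamma(32, 12)
obs 11: x=5 → posterior Gamma(37, 13)
obs 12: x=6 → posterior Gamma(43, 14)
obs 13: x=3 → posterior Gamma(46, 15)
obs 14: x=3 → posterior Gamma(49, 16)

1599405522176526258625359145033313402822880167249435993885900800/9623740671590430512036973218231244061509899995368999956333424961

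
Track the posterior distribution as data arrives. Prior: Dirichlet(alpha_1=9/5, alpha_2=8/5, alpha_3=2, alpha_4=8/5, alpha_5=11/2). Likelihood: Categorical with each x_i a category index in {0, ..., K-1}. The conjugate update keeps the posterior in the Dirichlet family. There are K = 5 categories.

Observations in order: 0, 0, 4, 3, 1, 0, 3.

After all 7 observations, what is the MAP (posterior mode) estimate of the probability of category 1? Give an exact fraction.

obs 1: x=0 → posterior Dirichlet(14/5, 8/5, 2, 8/5, 11/2)
obs 2: x=0 → posterior Dirichlet(19/5, 8/5, 2, 8/5, 11/2)
obs 3: x=4 → posterior Dirichlet(19/5, 8/5, 2, 8/5, 13/2)
obs 4: x=3 → posterior Dirichlet(19/5, 8/5, 2, 13/5, 13/2)
obs 5: x=1 → posterior Dirichlet(19/5, 13/5, 2, 13/5, 13/2)
obs 6: x=0 → posterior Dirichlet(24/5, 13/5, 2, 13/5, 13/2)
obs 7: x=3 → posterior Dirichlet(24/5, 13/5, 2, 18/5, 13/2)

16/145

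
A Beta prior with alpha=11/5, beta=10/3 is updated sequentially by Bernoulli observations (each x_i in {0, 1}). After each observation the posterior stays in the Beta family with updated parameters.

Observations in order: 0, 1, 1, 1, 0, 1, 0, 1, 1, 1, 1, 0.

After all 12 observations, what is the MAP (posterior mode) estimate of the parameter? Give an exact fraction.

138/233

obs 1: x=0 → posterior Beta(11/5, 13/3)
obs 2: x=1 → posterior Beta(16/5, 13/3)
obs 3: x=1 → posterior Beta(21/5, 13/3)
obs 4: x=1 → posterior Beta(26/5, 13/3)
obs 5: x=0 → posterior Beta(26/5, 16/3)
obs 6: x=1 → posterior Beta(31/5, 16/3)
obs 7: x=0 → posterior Beta(31/5, 19/3)
obs 8: x=1 → posterior Beta(36/5, 19/3)
obs 9: x=1 → posterior Beta(41/5, 19/3)
obs 10: x=1 → posterior Beta(46/5, 19/3)
obs 11: x=1 → posterior Beta(51/5, 19/3)
obs 12: x=0 → posterior Beta(51/5, 22/3)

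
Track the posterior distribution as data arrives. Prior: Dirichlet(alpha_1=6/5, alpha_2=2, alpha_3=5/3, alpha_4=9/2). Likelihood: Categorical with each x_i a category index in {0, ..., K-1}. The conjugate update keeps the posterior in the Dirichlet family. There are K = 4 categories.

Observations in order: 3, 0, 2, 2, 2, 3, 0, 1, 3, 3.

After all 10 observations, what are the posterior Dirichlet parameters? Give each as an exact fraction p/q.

alpha_1=16/5, alpha_2=3, alpha_3=14/3, alpha_4=17/2

obs 1: x=3 → posterior Dirichlet(6/5, 2, 5/3, 11/2)
obs 2: x=0 → posterior Dirichlet(11/5, 2, 5/3, 11/2)
obs 3: x=2 → posterior Dirichlet(11/5, 2, 8/3, 11/2)
obs 4: x=2 → posterior Dirichlet(11/5, 2, 11/3, 11/2)
obs 5: x=2 → posterior Dirichlet(11/5, 2, 14/3, 11/2)
obs 6: x=3 → posterior Dirichlet(11/5, 2, 14/3, 13/2)
obs 7: x=0 → posterior Dirichlet(16/5, 2, 14/3, 13/2)
obs 8: x=1 → posterior Dirichlet(16/5, 3, 14/3, 13/2)
obs 9: x=3 → posterior Dirichlet(16/5, 3, 14/3, 15/2)
obs 10: x=3 → posterior Dirichlet(16/5, 3, 14/3, 17/2)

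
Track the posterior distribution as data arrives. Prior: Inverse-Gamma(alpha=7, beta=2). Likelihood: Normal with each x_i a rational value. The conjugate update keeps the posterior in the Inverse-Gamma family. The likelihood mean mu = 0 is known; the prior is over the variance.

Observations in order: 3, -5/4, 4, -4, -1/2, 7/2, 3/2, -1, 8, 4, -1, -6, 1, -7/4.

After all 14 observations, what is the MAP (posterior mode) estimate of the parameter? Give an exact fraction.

obs 1: x=3 → posterior Inverse-Gamma(15/2, 13/2)
obs 2: x=-5/4 → posterior Inverse-Gamma(8, 233/32)
obs 3: x=4 → posterior Inverse-Gamma(17/2, 489/32)
obs 4: x=-4 → posterior Inverse-Gamma(9, 745/32)
obs 5: x=-1/2 → posterior Inverse-Gamma(19/2, 749/32)
obs 6: x=7/2 → posterior Inverse-Gamma(10, 945/32)
obs 7: x=3/2 → posterior Inverse-Gamma(21/2, 981/32)
obs 8: x=-1 → posterior Inverse-Gamma(11, 997/32)
obs 9: x=8 → posterior Inverse-Gamma(23/2, 2021/32)
obs 10: x=4 → posterior Inverse-Gamma(12, 2277/32)
obs 11: x=-1 → posterior Inverse-Gamma(25/2, 2293/32)
obs 12: x=-6 → posterior Inverse-Gamma(13, 2869/32)
obs 13: x=1 → posterior Inverse-Gamma(27/2, 2885/32)
obs 14: x=-7/4 → posterior Inverse-Gamma(14, 1467/16)

489/80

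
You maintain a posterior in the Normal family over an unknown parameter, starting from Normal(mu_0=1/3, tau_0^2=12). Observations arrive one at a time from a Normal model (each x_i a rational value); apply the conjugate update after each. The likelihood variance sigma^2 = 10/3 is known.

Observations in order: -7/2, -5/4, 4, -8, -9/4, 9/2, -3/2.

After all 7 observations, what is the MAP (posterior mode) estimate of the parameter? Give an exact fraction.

-427/393

obs 1: x=-7/2 → posterior Normal(-8/3, 60/23)
obs 2: x=-5/4 → posterior Normal(-503/246, 60/41)
obs 3: x=4 → posterior Normal(-71/354, 60/59)
obs 4: x=-8 → posterior Normal(-85/42, 60/77)
obs 5: x=-9/4 → posterior Normal(-31/15, 12/19)
obs 6: x=9/2 → posterior Normal(-346/339, 60/113)
obs 7: x=-3/2 → posterior Normal(-427/393, 60/131)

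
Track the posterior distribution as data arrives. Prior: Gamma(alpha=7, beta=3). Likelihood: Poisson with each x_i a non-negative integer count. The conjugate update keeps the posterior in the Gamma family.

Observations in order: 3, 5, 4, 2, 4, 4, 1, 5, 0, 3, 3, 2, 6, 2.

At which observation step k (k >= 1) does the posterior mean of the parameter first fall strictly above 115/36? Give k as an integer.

obs 1: x=3 → posterior Gamma(10, 4)
obs 2: x=5 → posterior Gamma(15, 5)
obs 3: x=4 → posterior Gamma(19, 6)
obs 4: x=2 → posterior Gamma(21, 7)
obs 5: x=4 → posterior Gamma(25, 8)
obs 6: x=4 → posterior Gamma(29, 9)
obs 7: x=1 → posterior Gamma(30, 10)
obs 8: x=5 → posterior Gamma(35, 11)
obs 9: x=0 → posterior Gamma(35, 12)
obs 10: x=3 → posterior Gamma(38, 13)
obs 11: x=3 → posterior Gamma(41, 14)
obs 12: x=2 → posterior Gamma(43, 15)
obs 13: x=6 → posterior Gamma(49, 16)
obs 14: x=2 → posterior Gamma(51, 17)

k = 6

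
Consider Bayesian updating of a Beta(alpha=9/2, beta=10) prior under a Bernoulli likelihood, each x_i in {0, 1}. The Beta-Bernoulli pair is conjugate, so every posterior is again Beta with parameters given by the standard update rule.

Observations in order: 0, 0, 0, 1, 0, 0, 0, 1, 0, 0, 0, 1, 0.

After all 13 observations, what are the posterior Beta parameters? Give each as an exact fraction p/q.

obs 1: x=0 → posterior Beta(9/2, 11)
obs 2: x=0 → posterior Beta(9/2, 12)
obs 3: x=0 → posterior Beta(9/2, 13)
obs 4: x=1 → posterior Beta(11/2, 13)
obs 5: x=0 → posterior Beta(11/2, 14)
obs 6: x=0 → posterior Beta(11/2, 15)
obs 7: x=0 → posterior Beta(11/2, 16)
obs 8: x=1 → posterior Beta(13/2, 16)
obs 9: x=0 → posterior Beta(13/2, 17)
obs 10: x=0 → posterior Beta(13/2, 18)
obs 11: x=0 → posterior Beta(13/2, 19)
obs 12: x=1 → posterior Beta(15/2, 19)
obs 13: x=0 → posterior Beta(15/2, 20)

alpha=15/2, beta=20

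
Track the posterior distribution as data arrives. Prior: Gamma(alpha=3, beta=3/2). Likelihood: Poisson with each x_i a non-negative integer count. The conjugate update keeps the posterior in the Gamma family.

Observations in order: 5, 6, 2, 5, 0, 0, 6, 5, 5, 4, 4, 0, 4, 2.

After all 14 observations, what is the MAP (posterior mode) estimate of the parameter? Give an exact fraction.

100/31

obs 1: x=5 → posterior Gamma(8, 5/2)
obs 2: x=6 → posterior Gamma(14, 7/2)
obs 3: x=2 → posterior Gamma(16, 9/2)
obs 4: x=5 → posterior Gamma(21, 11/2)
obs 5: x=0 → posterior Gamma(21, 13/2)
obs 6: x=0 → posterior Gamma(21, 15/2)
obs 7: x=6 → posterior Gamma(27, 17/2)
obs 8: x=5 → posterior Gamma(32, 19/2)
obs 9: x=5 → posterior Gamma(37, 21/2)
obs 10: x=4 → posterior Gamma(41, 23/2)
obs 11: x=4 → posterior Gamma(45, 25/2)
obs 12: x=0 → posterior Gamma(45, 27/2)
obs 13: x=4 → posterior Gamma(49, 29/2)
obs 14: x=2 → posterior Gamma(51, 31/2)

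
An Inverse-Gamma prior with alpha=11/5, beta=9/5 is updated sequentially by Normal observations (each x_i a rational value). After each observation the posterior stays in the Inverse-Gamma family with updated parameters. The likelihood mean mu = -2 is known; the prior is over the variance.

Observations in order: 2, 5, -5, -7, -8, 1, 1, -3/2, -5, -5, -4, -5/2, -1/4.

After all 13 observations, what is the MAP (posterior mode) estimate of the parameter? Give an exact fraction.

14573/1552

obs 1: x=2 → posterior Inverse-Gamma(27/10, 49/5)
obs 2: x=5 → posterior Inverse-Gamma(16/5, 343/10)
obs 3: x=-5 → posterior Inverse-Gamma(37/10, 194/5)
obs 4: x=-7 → posterior Inverse-Gamma(21/5, 513/10)
obs 5: x=-8 → posterior Inverse-Gamma(47/10, 693/10)
obs 6: x=1 → posterior Inverse-Gamma(26/5, 369/5)
obs 7: x=1 → posterior Inverse-Gamma(57/10, 783/10)
obs 8: x=-3/2 → posterior Inverse-Gamma(31/5, 3137/40)
obs 9: x=-5 → posterior Inverse-Gamma(67/10, 3317/40)
obs 10: x=-5 → posterior Inverse-Gamma(36/5, 3497/40)
obs 11: x=-4 → posterior Inverse-Gamma(77/10, 3577/40)
obs 12: x=-5/2 → posterior Inverse-Gamma(41/5, 1791/20)
obs 13: x=-1/4 → posterior Inverse-Gamma(87/10, 14573/160)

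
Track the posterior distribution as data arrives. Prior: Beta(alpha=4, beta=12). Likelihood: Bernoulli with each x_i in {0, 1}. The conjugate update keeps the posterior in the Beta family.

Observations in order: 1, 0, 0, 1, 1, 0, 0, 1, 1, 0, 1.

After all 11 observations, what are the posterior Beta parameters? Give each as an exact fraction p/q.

alpha=10, beta=17

obs 1: x=1 → posterior Beta(5, 12)
obs 2: x=0 → posterior Beta(5, 13)
obs 3: x=0 → posterior Beta(5, 14)
obs 4: x=1 → posterior Beta(6, 14)
obs 5: x=1 → posterior Beta(7, 14)
obs 6: x=0 → posterior Beta(7, 15)
obs 7: x=0 → posterior Beta(7, 16)
obs 8: x=1 → posterior Beta(8, 16)
obs 9: x=1 → posterior Beta(9, 16)
obs 10: x=0 → posterior Beta(9, 17)
obs 11: x=1 → posterior Beta(10, 17)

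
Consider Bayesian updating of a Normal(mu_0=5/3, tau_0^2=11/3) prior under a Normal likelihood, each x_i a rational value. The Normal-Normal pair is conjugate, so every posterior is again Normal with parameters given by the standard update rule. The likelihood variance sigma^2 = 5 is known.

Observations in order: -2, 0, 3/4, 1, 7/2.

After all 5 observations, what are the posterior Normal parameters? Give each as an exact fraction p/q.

mu_0=243/280, tau_0^2=11/14

obs 1: x=-2 → posterior Normal(3/26, 55/26)
obs 2: x=0 → posterior Normal(3/37, 55/37)
obs 3: x=3/4 → posterior Normal(15/64, 55/48)
obs 4: x=1 → posterior Normal(89/236, 55/59)
obs 5: x=7/2 → posterior Normal(243/280, 11/14)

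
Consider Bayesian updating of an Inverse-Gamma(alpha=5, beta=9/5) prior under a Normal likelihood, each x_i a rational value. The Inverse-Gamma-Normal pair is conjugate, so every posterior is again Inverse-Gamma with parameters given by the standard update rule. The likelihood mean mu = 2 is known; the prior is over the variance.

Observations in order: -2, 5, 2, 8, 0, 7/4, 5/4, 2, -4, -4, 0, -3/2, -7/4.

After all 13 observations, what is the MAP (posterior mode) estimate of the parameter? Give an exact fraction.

obs 1: x=-2 → posterior Inverse-Gamma(11/2, 49/5)
obs 2: x=5 → posterior Inverse-Gamma(6, 143/10)
obs 3: x=2 → posterior Inverse-Gamma(13/2, 143/10)
obs 4: x=8 → posterior Inverse-Gamma(7, 323/10)
obs 5: x=0 → posterior Inverse-Gamma(15/2, 343/10)
obs 6: x=7/4 → posterior Inverse-Gamma(8, 5493/160)
obs 7: x=5/4 → posterior Inverse-Gamma(17/2, 2769/80)
obs 8: x=2 → posterior Inverse-Gamma(9, 2769/80)
obs 9: x=-4 → posterior Inverse-Gamma(19/2, 4209/80)
obs 10: x=-4 → posterior Inverse-Gamma(10, 5649/80)
obs 11: x=0 → posterior Inverse-Gamma(21/2, 5809/80)
obs 12: x=-3/2 → posterior Inverse-Gamma(11, 6299/80)
obs 13: x=-7/4 → posterior Inverse-Gamma(23/2, 13723/160)

13723/2000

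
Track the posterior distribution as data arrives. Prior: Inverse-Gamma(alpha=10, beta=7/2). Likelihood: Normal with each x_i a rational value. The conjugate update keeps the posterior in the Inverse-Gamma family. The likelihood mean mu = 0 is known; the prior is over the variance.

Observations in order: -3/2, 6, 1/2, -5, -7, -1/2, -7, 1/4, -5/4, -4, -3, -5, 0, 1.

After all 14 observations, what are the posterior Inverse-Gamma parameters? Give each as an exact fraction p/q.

obs 1: x=-3/2 → posterior Inverse-Gamma(21/2, 37/8)
obs 2: x=6 → posterior Inverse-Gamma(11, 181/8)
obs 3: x=1/2 → posterior Inverse-Gamma(23/2, 91/4)
obs 4: x=-5 → posterior Inverse-Gamma(12, 141/4)
obs 5: x=-7 → posterior Inverse-Gamma(25/2, 239/4)
obs 6: x=-1/2 → posterior Inverse-Gamma(13, 479/8)
obs 7: x=-7 → posterior Inverse-Gamma(27/2, 675/8)
obs 8: x=1/4 → posterior Inverse-Gamma(14, 2701/32)
obs 9: x=-5/4 → posterior Inverse-Gamma(29/2, 1363/16)
obs 10: x=-4 → posterior Inverse-Gamma(15, 1491/16)
obs 11: x=-3 → posterior Inverse-Gamma(31/2, 1563/16)
obs 12: x=-5 → posterior Inverse-Gamma(16, 1763/16)
obs 13: x=0 → posterior Inverse-Gamma(33/2, 1763/16)
obs 14: x=1 → posterior Inverse-Gamma(17, 1771/16)

alpha=17, beta=1771/16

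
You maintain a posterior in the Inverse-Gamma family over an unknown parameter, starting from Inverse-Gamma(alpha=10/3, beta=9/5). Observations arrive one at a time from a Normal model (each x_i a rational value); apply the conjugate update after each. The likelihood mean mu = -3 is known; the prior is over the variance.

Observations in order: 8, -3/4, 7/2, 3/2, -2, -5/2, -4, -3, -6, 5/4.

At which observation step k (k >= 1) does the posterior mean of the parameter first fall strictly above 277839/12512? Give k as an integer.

k = 3

obs 1: x=8 → posterior Inverse-Gamma(23/6, 623/10)
obs 2: x=-3/4 → posterior Inverse-Gamma(13/3, 10373/160)
obs 3: x=7/2 → posterior Inverse-Gamma(29/6, 13753/160)
obs 4: x=3/2 → posterior Inverse-Gamma(16/3, 15373/160)
obs 5: x=-2 → posterior Inverse-Gamma(35/6, 15453/160)
obs 6: x=-5/2 → posterior Inverse-Gamma(19/3, 15473/160)
obs 7: x=-4 → posterior Inverse-Gamma(41/6, 15553/160)
obs 8: x=-3 → posterior Inverse-Gamma(22/3, 15553/160)
obs 9: x=-6 → posterior Inverse-Gamma(47/6, 16273/160)
obs 10: x=5/4 → posterior Inverse-Gamma(25/3, 8859/80)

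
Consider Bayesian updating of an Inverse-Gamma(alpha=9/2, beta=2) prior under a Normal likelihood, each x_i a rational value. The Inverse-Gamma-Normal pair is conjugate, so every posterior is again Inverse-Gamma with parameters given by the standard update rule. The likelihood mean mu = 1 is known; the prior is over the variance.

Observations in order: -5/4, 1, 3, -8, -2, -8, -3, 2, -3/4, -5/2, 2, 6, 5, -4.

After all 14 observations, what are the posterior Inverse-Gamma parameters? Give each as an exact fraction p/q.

alpha=23/2, beta=2267/16

obs 1: x=-5/4 → posterior Inverse-Gamma(5, 145/32)
obs 2: x=1 → posterior Inverse-Gamma(11/2, 145/32)
obs 3: x=3 → posterior Inverse-Gamma(6, 209/32)
obs 4: x=-8 → posterior Inverse-Gamma(13/2, 1505/32)
obs 5: x=-2 → posterior Inverse-Gamma(7, 1649/32)
obs 6: x=-8 → posterior Inverse-Gamma(15/2, 2945/32)
obs 7: x=-3 → posterior Inverse-Gamma(8, 3201/32)
obs 8: x=2 → posterior Inverse-Gamma(17/2, 3217/32)
obs 9: x=-3/4 → posterior Inverse-Gamma(9, 1633/16)
obs 10: x=-5/2 → posterior Inverse-Gamma(19/2, 1731/16)
obs 11: x=2 → posterior Inverse-Gamma(10, 1739/16)
obs 12: x=6 → posterior Inverse-Gamma(21/2, 1939/16)
obs 13: x=5 → posterior Inverse-Gamma(11, 2067/16)
obs 14: x=-4 → posterior Inverse-Gamma(23/2, 2267/16)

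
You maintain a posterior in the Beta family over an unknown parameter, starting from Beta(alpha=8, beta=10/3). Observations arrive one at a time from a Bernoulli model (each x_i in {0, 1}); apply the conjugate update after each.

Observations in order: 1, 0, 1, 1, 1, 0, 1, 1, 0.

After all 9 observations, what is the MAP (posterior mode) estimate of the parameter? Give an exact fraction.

obs 1: x=1 → posterior Beta(9, 10/3)
obs 2: x=0 → posterior Beta(9, 13/3)
obs 3: x=1 → posterior Beta(10, 13/3)
obs 4: x=1 → posterior Beta(11, 13/3)
obs 5: x=1 → posterior Beta(12, 13/3)
obs 6: x=0 → posterior Beta(12, 16/3)
obs 7: x=1 → posterior Beta(13, 16/3)
obs 8: x=1 → posterior Beta(14, 16/3)
obs 9: x=0 → posterior Beta(14, 19/3)

39/55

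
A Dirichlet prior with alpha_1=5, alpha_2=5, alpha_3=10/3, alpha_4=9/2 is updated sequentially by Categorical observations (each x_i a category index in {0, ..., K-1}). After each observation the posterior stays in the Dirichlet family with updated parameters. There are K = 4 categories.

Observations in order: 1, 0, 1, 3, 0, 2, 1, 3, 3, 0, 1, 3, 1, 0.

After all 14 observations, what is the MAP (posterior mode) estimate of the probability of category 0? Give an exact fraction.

obs 1: x=1 → posterior Dirichlet(5, 6, 10/3, 9/2)
obs 2: x=0 → posterior Dirichlet(6, 6, 10/3, 9/2)
obs 3: x=1 → posterior Dirichlet(6, 7, 10/3, 9/2)
obs 4: x=3 → posterior Dirichlet(6, 7, 10/3, 11/2)
obs 5: x=0 → posterior Dirichlet(7, 7, 10/3, 11/2)
obs 6: x=2 → posterior Dirichlet(7, 7, 13/3, 11/2)
obs 7: x=1 → posterior Dirichlet(7, 8, 13/3, 11/2)
obs 8: x=3 → posterior Dirichlet(7, 8, 13/3, 13/2)
obs 9: x=3 → posterior Dirichlet(7, 8, 13/3, 15/2)
obs 10: x=0 → posterior Dirichlet(8, 8, 13/3, 15/2)
obs 11: x=1 → posterior Dirichlet(8, 9, 13/3, 15/2)
obs 12: x=3 → posterior Dirichlet(8, 9, 13/3, 17/2)
obs 13: x=1 → posterior Dirichlet(8, 10, 13/3, 17/2)
obs 14: x=0 → posterior Dirichlet(9, 10, 13/3, 17/2)

48/167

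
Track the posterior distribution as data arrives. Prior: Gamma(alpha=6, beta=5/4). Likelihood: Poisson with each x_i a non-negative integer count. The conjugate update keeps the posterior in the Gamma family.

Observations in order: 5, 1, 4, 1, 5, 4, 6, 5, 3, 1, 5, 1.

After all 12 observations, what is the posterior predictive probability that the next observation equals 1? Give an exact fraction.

obs 1: x=5 → posterior Gamma(11, 9/4)
obs 2: x=1 → posterior Gamma(12, 13/4)
obs 3: x=4 → posterior Gamma(16, 17/4)
obs 4: x=1 → posterior Gamma(17, 21/4)
obs 5: x=5 → posterior Gamma(22, 25/4)
obs 6: x=4 → posterior Gamma(26, 29/4)
obs 7: x=6 → posterior Gamma(32, 33/4)
obs 8: x=5 → posterior Gamma(37, 37/4)
obs 9: x=3 → posterior Gamma(40, 41/4)
obs 10: x=1 → posterior Gamma(41, 45/4)
obs 11: x=5 → posterior Gamma(46, 49/4)
obs 12: x=1 → posterior Gamma(47, 53/4)

206596861888924959182647778170465866960666826815665013737421883411527204164976046156/1914225389693953133408415359672055298096464055315965154245791616469425989843102672001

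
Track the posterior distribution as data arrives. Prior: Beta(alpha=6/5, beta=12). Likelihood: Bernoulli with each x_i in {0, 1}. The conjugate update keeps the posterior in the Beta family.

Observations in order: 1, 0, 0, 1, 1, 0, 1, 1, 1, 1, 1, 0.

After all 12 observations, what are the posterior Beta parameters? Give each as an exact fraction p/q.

obs 1: x=1 → posterior Beta(11/5, 12)
obs 2: x=0 → posterior Beta(11/5, 13)
obs 3: x=0 → posterior Beta(11/5, 14)
obs 4: x=1 → posterior Beta(16/5, 14)
obs 5: x=1 → posterior Beta(21/5, 14)
obs 6: x=0 → posterior Beta(21/5, 15)
obs 7: x=1 → posterior Beta(26/5, 15)
obs 8: x=1 → posterior Beta(31/5, 15)
obs 9: x=1 → posterior Beta(36/5, 15)
obs 10: x=1 → posterior Beta(41/5, 15)
obs 11: x=1 → posterior Beta(46/5, 15)
obs 12: x=0 → posterior Beta(46/5, 16)

alpha=46/5, beta=16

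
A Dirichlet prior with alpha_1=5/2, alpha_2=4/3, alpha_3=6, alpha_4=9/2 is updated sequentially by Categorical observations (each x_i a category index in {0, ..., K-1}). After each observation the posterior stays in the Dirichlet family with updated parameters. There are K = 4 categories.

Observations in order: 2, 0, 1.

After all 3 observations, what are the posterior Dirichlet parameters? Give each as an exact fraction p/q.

alpha_1=7/2, alpha_2=7/3, alpha_3=7, alpha_4=9/2

obs 1: x=2 → posterior Dirichlet(5/2, 4/3, 7, 9/2)
obs 2: x=0 → posterior Dirichlet(7/2, 4/3, 7, 9/2)
obs 3: x=1 → posterior Dirichlet(7/2, 7/3, 7, 9/2)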